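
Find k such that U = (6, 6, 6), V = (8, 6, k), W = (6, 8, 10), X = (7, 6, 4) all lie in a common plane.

Normal to plane UWX: n = (-4, 4, -2); plane equation n·P = -12.
Requiring n·V = -12: (-2)k + (-8) = -12.
So k = 2.

2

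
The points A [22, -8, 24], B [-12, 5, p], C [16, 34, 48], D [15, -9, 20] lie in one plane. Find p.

Normal to plane ACD: n = (-144, -192, 300); plane equation n·P = 5568.
Requiring n·B = 5568: (300)p + (768) = 5568.
So p = 16.

16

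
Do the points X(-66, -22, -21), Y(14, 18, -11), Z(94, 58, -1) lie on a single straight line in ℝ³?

Yes

XY = (80, 40, 10), XZ = (160, 80, 20).
Each component of XZ is 2 times the corresponding component of XY, so XZ = 2·XY and the points are collinear.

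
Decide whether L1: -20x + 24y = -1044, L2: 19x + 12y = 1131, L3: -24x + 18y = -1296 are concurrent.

Yes

The three lines meet at one point iff the augmented coefficient matrix [aᵢ bᵢ cᵢ] has rank < 3, i.e. its determinant vanishes.
Here the determinant is 0.
It vanishes, so the lines are concurrent at (57, 4).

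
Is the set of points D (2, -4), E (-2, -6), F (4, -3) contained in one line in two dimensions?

Yes

DE = (-4, -2), DF = (2, 1).
Checking proportionality: DF = -1/2·DE, so the vectors are parallel and the points are collinear.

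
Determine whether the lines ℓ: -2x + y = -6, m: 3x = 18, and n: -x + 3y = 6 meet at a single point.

No

Intersecting ℓ and m: solving the 2×2 system gives (x, y) = (6, 6).
Substitute into n: (-1)(6) + (3)(6) = 12.
But n requires 6 ≠ 12, so the three lines have no common point.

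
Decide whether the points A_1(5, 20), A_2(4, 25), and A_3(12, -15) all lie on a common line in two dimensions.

Yes

A_1A_2 = (-1, 5), A_1A_3 = (7, -35).
det[A_1A_2; A_1A_3] = (-1)(-35) − (5)(7) = 0.
The determinant is zero, so the points are collinear.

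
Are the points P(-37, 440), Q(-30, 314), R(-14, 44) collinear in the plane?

No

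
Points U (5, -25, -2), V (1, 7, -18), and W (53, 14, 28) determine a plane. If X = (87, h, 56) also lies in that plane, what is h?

Coplanarity requires UV · (UW × UX) = 0.
UV = (-4, 32, -16), UW = (48, 39, 30); the triple product is linear in h with coefficient -648 and constant term 15552.
Setting it to zero: h = 24.

24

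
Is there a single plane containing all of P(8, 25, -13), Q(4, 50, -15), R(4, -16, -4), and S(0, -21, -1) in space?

The four points are coplanar iff the 3×3 determinant with rows PQ, PR, PS is zero.
Rows: (-4, 25, -2), (-4, -41, 9), (-8, -46, 12).
Expanding along the first row: (-4)(-78) − (25)(24) + (-2)(-144) = 0.
Zero determinant ⇒ coplanar.

Yes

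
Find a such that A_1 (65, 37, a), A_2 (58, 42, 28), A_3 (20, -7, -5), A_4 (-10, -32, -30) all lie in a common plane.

33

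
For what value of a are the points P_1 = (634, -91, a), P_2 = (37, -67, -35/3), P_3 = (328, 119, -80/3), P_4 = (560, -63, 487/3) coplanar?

613/3

The points are coplanar iff P_1P_2 · (P_1P_3 × P_1P_4) = 0.
Expanding, this is linear in a: (96114)a + (-19639294) = 0.
So a = 613/3.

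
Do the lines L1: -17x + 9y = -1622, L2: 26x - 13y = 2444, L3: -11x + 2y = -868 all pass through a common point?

Intersecting L1 and L2: solving the 2×2 system gives (x, y) = (70, -48).
Substitute into L3: (-11)(70) + (2)(-48) = -866.
But L3 requires -868 ≠ -866, so the three lines have no common point.

No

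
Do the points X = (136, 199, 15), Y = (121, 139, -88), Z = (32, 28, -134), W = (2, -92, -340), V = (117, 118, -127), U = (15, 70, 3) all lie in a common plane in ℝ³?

Yes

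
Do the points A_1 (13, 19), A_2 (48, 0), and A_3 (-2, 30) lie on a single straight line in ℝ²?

No

A_1A_2 = (35, -19), A_1A_3 = (-15, 11).
det[A_1A_2; A_1A_3] = (35)(11) − (-19)(-15) = 100.
The determinant is nonzero, so they are not collinear.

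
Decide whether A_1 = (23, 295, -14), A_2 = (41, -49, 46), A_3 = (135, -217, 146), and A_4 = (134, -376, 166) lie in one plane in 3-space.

With A_1 as base: A_1A_2 = (18, -344, 60), A_1A_3 = (112, -512, 160), A_1A_4 = (111, -671, 180).
A_1A_3 × A_1A_4 = (15200, -2400, -18320).
A_1A_2 · (A_1A_3 × A_1A_4) = 0.
The scalar triple product vanishes, so the four points are coplanar.

Yes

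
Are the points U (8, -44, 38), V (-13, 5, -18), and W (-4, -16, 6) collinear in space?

Yes

UV = (-21, 49, -56), UW = (-12, 28, -32).
UV × UW = (0, 0, 0).
The cross product vanishes, so the three points are collinear.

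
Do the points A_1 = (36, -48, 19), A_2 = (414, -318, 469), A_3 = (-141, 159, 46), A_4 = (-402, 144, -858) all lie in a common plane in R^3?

With A_1 as base: A_1A_2 = (378, -270, 450), A_1A_3 = (-177, 207, 27), A_1A_4 = (-438, 192, -877).
A_1A_3 × A_1A_4 = (-186723, -167055, 56682).
A_1A_2 · (A_1A_3 × A_1A_4) = 30456.
Since 30456 ≠ 0, the four points are not coplanar.

No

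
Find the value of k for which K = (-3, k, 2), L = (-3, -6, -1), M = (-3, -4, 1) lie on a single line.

Direction LM = (0, 2, 2). From the z-coordinate of K, the parameter along the line is τ = (2 − (-1))/2 = 3/2.
Then k = (-6) + 3/2·(2) = -3.

-3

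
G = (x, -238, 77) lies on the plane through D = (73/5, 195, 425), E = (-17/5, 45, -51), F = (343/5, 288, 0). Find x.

-492/5

Coplanarity requires DE · (DF × DG) = 0.
DE = (-18, -150, -476), DF = (54, 93, -425); the triple product is linear in x with coefficient 108018 and constant term 53144856/5.
Setting it to zero: x = -492/5.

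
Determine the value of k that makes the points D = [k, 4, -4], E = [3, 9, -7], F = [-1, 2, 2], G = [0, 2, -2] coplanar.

Coplanarity ⇔ det[DE; DF; DG] = 0.
Expanding, this is linear in k: (-28)k + (28) = 0.
So k = 1.

1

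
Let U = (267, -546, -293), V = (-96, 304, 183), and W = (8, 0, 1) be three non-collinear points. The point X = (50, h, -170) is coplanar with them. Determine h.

-252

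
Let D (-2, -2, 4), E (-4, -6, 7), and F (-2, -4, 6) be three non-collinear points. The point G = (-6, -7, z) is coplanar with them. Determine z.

7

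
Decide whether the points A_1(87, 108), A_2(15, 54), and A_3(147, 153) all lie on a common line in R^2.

Yes

A_1A_2 = (-72, -54), A_1A_3 = (60, 45).
Checking proportionality: A_1A_3 = -5/6·A_1A_2, so the vectors are parallel and the points are collinear.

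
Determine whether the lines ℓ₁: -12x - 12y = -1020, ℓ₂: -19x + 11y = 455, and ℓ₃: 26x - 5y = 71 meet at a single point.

Lines aᵢx + bᵢy = cᵢ with pairwise distinct directions are concurrent exactly when det[aᵢ bᵢ cᵢ] = 0.
Here the determinant is 0.
It vanishes, so the lines are concurrent at (16, 69).

Yes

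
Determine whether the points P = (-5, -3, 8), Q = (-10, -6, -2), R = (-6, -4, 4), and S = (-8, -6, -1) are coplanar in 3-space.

A normal to the plane through P, Q, R is n = PQ × PR = (2, -10, 2).
The plane has equation n·X = 36. For S: n·S = 42.
42 ≠ 36, so S is off the plane.

No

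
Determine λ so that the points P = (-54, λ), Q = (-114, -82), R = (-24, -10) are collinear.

-34

Collinearity: (P − Q) must be parallel to (R − Q) = (90, 72).
Cross-multiplying the components: (λ − (-82))·(90) = (60)·(72).
Solving gives λ = -34.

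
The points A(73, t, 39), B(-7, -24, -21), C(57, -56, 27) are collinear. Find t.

-64

Collinearity requires AB × AC = 0; each component is linear in t.
The x-component gives (-48)t + (-3072) = 0, so t = -64.
The remaining components then also vanish.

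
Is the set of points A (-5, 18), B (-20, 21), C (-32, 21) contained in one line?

AB = (-15, 3), AC = (-27, 3).
det[AB; AC] = (-15)(3) − (3)(-27) = 36.
The determinant is nonzero, so they are not collinear.

No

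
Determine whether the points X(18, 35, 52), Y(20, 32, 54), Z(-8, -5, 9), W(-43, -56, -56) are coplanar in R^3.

No

A normal to the plane through X, Y, Z is n = XY × XZ = (209, 34, -158).
The plane has equation n·P = -3264. For W: n·W = -2043.
-2043 ≠ -3264, so W is off the plane.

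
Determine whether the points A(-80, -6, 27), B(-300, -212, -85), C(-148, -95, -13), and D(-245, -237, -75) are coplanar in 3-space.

No

With A as base: AB = (-220, -206, -112), AC = (-68, -89, -40), AD = (-165, -231, -102).
AC × AD = (-162, -336, 1023).
AB · (AC × AD) = -9720.
Since -9720 ≠ 0, the four points are not coplanar.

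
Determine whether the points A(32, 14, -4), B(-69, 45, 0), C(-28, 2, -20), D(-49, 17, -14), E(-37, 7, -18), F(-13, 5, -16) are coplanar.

The plane through A, B, C has normal n = AB × AC = (-448, -1856, 3072) and equation n·P = -52608.
Checking the remaining points: n·D = -52608, n·E = -51712, n·F = -52608.
Since n·E = -51712 ≠ -52608, E is off the plane and the points are not all coplanar.

No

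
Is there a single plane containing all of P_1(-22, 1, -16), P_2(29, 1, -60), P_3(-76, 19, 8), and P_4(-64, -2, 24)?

Yes

A normal to the plane through P_1, P_2, P_3 is n = P_1P_2 × P_1P_3 = (792, 1152, 918).
The plane has equation n·P = -30960. For P_4: n·P_4 = -30960.
Equal, so P_4 lies in the plane and all four are coplanar.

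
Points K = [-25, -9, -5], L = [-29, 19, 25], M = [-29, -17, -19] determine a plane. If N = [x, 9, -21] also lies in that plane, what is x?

Coplanarity requires KL · (KM × KN) = 0.
KL = (-4, 28, 30), KM = (-4, -8, -14); the triple product is linear in x with coefficient -152 and constant term -9272.
Setting it to zero: x = -61.

-61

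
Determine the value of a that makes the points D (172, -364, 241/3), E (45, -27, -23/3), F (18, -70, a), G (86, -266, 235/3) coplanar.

73/3

The points are coplanar iff DE · (DF × DG) = 0.
Expanding, this is linear in a: (-16536)a + (402376) = 0.
So a = 73/3.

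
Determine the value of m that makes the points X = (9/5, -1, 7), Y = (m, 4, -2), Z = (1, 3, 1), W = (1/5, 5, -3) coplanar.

Normal to plane XZW: n = (-4, 8/5, 8/5); plane equation n·P = 12/5.
Requiring n·Y = 12/5: (-4)m + (16/5) = 12/5.
So m = 1/5.

1/5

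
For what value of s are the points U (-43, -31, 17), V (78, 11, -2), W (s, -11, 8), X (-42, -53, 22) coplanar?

14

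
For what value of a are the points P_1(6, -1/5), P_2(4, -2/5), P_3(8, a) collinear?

Collinearity: (P_3 − P_1) must be parallel to (P_2 − P_1) = (-2, -1/5).
Cross-multiplying the components: (a − (-1/5))·(-2) = (2)·(-1/5).
Solving gives a = 0.

0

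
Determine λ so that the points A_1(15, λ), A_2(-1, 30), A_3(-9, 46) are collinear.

Collinearity: (A_1 − A_2) must be parallel to (A_3 − A_2) = (-8, 16).
Cross-multiplying the components: (λ − 30)·(-8) = (16)·(16).
Solving gives λ = -2.

-2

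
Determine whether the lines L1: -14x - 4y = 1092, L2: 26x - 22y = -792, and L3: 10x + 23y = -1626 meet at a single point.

The three lines meet at one point iff the augmented coefficient matrix [aᵢ bᵢ cᵢ] has rank < 3, i.e. its determinant vanishes.
Here the determinant is 0.
It vanishes, so the lines are concurrent at (-66, -42).

Yes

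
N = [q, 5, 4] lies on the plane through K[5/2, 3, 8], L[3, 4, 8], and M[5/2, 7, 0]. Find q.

Coplanarity requires KL · (KM × KN) = 0.
KL = (1/2, 1, 0), KM = (0, 4, -8); the triple product is linear in q with coefficient -8 and constant term 20.
Setting it to zero: q = 5/2.

5/2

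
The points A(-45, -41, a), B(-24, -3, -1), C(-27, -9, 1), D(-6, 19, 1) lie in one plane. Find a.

9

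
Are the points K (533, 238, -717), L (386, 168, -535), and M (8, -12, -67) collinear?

Yes

KL = (-147, -70, 182), KM = (-525, -250, 650).
Each component of KM is 25/7 times the corresponding component of KL, so KM = 25/7·KL and the points are collinear.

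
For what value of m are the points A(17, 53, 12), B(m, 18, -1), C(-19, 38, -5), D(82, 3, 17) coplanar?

Normal to plane ACD: n = (-925, -925, 2775); plane equation n·P = -31450.
Requiring n·B = -31450: (-925)m + (-19425) = -31450.
So m = 13.

13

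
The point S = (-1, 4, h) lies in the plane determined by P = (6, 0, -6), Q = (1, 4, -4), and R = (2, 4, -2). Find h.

Coplanarity requires PQ · (PR × PS) = 0.
PQ = (-5, 4, 2), PR = (-4, 4, 4); the triple product is linear in h with coefficient -4 and constant term -32.
Setting it to zero: h = -8.

-8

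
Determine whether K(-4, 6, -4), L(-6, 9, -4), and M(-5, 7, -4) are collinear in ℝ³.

No

KL = (-2, 3, 0), KM = (-1, 1, 0).
KL × KM = (0, 0, 1).
The cross product is nonzero, so the points do not lie on one line.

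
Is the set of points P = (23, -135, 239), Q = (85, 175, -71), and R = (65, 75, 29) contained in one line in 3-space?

Yes

PQ = (62, 310, -310), PR = (42, 210, -210).
Each component of PR is 21/31 times the corresponding component of PQ, so PR = 21/31·PQ and the points are collinear.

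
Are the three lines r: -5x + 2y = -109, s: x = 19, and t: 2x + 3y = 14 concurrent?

No

Intersecting r and s: solving the 2×2 system gives (x, y) = (19, -7).
Substitute into t: (2)(19) + (3)(-7) = 17.
But t requires 14 ≠ 17, so the three lines have no common point.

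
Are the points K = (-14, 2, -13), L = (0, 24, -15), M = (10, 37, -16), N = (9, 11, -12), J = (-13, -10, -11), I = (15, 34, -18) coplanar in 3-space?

The plane through K, L, M has normal n = KL × KM = (4, -6, -38) and equation n·P = 426.
Checking the remaining points: n·N = 426, n·J = 426, n·I = 540.
Since n·I = 540 ≠ 426, I is off the plane and the points are not all coplanar.

No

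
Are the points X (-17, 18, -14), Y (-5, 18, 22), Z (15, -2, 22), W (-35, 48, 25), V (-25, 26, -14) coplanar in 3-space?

The plane through X, Y, Z has normal n = XY × XZ = (720, 720, -240) and equation n·P = 4080.
Checking the remaining points: n·W = 3360, n·V = 4080.
Since n·W = 3360 ≠ 4080, W is off the plane and the points are not all coplanar.

No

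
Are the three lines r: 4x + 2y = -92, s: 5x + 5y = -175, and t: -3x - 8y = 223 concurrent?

No

The three lines meet at one point iff the augmented coefficient matrix [aᵢ bᵢ cᵢ] has rank < 3, i.e. its determinant vanishes.
Here the determinant is -20.
Nonzero, so no common point exists.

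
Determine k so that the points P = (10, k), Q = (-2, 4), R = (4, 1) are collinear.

The three points are collinear iff det[PQ; PR] = 0.
This determinant is linear in k: (6)k + (12) = 0, so k = -2.

-2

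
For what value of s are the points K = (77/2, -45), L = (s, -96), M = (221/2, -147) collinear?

149/2

The three points are collinear iff det[KL; KM] = 0.
This determinant is linear in s: (-102)s + (7599) = 0, so s = 149/2.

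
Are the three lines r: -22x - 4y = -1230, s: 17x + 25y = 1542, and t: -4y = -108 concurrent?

Yes

The three lines meet at one point iff the augmented coefficient matrix [aᵢ bᵢ cᵢ] has rank < 3, i.e. its determinant vanishes.
Here the determinant is 0.
It vanishes, so the lines are concurrent at (51, 27).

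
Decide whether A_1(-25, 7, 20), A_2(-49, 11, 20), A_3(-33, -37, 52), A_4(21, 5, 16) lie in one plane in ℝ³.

A normal to the plane through A_1, A_2, A_3 is n = A_1A_2 × A_1A_3 = (128, 768, 1088).
The plane has equation n·P = 23936. For A_4: n·A_4 = 23936.
Equal, so A_4 lies in the plane and all four are coplanar.

Yes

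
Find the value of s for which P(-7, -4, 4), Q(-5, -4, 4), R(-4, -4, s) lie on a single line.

Collinearity requires PQ × PR = 0; each component is linear in s.
The y-component gives (-2)s + (8) = 0, so s = 4.
The remaining components then also vanish.

4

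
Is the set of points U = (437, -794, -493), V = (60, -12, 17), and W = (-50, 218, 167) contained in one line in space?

No

UV = (-377, 782, 510), UW = (-487, 1012, 660).
Comparing components 3 and 1: (510)(-487) − (-377)(660) = 450 ≠ 0, so UV and UW are not parallel and the points are not collinear.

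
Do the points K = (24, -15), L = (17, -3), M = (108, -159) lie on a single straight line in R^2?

KL = (-7, 12), KM = (84, -144).
Twice the signed area of △KLM is (-7)(-144) − (12)(84) = 0.
The triangle is degenerate (zero area), so the points are collinear.

Yes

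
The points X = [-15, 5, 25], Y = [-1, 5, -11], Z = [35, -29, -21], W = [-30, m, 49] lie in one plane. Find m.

11

Coplanarity ⇔ det[XY; XZ; XW] = 0.
Expanding, this is linear in m: (-1156)m + (12716) = 0.
So m = 11.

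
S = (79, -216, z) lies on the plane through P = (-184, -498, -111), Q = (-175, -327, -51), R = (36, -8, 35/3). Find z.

The plane through P, Q, R has equation −8424x + 12096y − 33210z = -787482.
Substituting S: (-33210)z + (-3278232) = -787482, so z = -75.

-75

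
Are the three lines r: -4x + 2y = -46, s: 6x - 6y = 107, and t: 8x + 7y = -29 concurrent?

The three lines meet at one point iff the augmented coefficient matrix [aᵢ bᵢ cᵢ] has rank < 3, i.e. its determinant vanishes.
Here the determinant is 220.
Nonzero, so no common point exists.

No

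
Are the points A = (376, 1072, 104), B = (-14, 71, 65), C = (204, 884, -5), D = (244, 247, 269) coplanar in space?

No

With A as base: AB = (-390, -1001, -39), AC = (-172, -188, -109), AD = (-132, -825, 165).
AC × AD = (-120945, 42768, 117084).
AB · (AC × AD) = -208494.
Since -208494 ≠ 0, the four points are not coplanar.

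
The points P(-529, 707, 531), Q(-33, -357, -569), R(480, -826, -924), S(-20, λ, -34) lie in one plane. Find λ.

70

Normal to plane PQR: n = (-138180, -388220, 313208); plane equation n·X = -35060872.
Requiring n·S = -35060872: (-388220)λ + (-7885472) = -35060872.
So λ = 70.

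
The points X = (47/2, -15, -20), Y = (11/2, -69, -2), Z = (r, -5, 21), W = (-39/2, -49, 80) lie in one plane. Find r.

Coplanarity ⇔ det[XY; XZ; XW] = 0.
Expanding, this is linear in r: (4788)r + (-52668) = 0.
So r = 11.

11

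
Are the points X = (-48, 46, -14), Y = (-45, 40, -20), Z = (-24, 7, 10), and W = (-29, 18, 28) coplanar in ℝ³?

Yes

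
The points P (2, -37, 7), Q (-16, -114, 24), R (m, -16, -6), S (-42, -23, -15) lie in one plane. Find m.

The points are coplanar iff PQ · (PR × PS) = 0.
Expanding, this is linear in m: (-1456)m + (-20384) = 0.
So m = -14.

-14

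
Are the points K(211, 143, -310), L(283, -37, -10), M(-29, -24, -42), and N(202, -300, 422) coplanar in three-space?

No

With K as base: KL = (72, -180, 300), KM = (-240, -167, 268), KN = (-9, -443, 732).
KM × KN = (-3520, 173268, 104817).
KL · (KM × KN) = 3420.
Since 3420 ≠ 0, the four points are not coplanar.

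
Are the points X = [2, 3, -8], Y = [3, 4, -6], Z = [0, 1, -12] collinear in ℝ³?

XY = (1, 1, 2), XZ = (-2, -2, -4).
Each component of XZ is -2 times the corresponding component of XY, so XZ = -2·XY and the points are collinear.

Yes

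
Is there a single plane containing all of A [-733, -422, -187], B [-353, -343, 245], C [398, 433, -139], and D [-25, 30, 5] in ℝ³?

No

With A as base: AB = (380, 79, 432), AC = (1131, 855, 48), AD = (708, 452, 192).
AC × AD = (142464, -183168, -94128).
AB · (AC × AD) = -997248.
Since -997248 ≠ 0, the four points are not coplanar.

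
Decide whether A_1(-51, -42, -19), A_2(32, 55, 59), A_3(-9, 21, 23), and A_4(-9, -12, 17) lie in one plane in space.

Yes

A normal to the plane through A_1, A_2, A_3 is n = A_1A_2 × A_1A_3 = (-840, -210, 1155).
The plane has equation n·P = 29715. For A_4: n·A_4 = 29715.
Equal, so A_4 lies in the plane and all four are coplanar.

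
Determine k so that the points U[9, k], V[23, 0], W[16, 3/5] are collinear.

6/5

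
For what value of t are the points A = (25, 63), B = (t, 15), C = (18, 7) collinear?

19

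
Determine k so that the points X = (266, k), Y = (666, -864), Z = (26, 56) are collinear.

The three points are collinear iff det[XY; XZ] = 0.
This determinant is linear in k: (-640)k + (-184960) = 0, so k = -289.

-289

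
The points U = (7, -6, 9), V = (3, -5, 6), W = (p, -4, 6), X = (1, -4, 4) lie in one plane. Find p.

5

Coplanarity ⇔ det[UV; UW; UX] = 0.
Expanding, this is linear in p: (-1)p + (5) = 0.
So p = 5.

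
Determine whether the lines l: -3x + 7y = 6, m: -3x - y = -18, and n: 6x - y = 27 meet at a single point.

Intersecting l and m: solving the 2×2 system gives (x, y) = (5, 3).
Substitute into n: (6)(5) + (-1)(3) = 27.
This equals 27, so (5, 3) lies on all three lines and they are concurrent.

Yes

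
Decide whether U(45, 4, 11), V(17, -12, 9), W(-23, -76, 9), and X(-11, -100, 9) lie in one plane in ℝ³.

The four points are coplanar iff the 3×3 determinant with rows UV, UW, UX is zero.
Rows: (-28, -16, -2), (-68, -80, -2), (-56, -104, -2).
Expanding along the first row: (-28)(-48) − (-16)(24) + (-2)(2592) = -3456.
Nonzero ⇒ not coplanar.

No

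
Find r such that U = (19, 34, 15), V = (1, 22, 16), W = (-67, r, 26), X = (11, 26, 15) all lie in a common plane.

Normal to plane UVX: n = (8, -8, 48); plane equation n·P = 600.
Requiring n·W = 600: (-8)r + (712) = 600.
So r = 14.

14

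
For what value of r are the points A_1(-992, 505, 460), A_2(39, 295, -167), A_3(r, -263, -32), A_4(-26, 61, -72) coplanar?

24

Normal to plane A_1A_2A_4: n = (-166668, -57190, -254904); plane equation n·P = 19197866.
Requiring n·A_3 = 19197866: (-166668)r + (23197898) = 19197866.
So r = 24.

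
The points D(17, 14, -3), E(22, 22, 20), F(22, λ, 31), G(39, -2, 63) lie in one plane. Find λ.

38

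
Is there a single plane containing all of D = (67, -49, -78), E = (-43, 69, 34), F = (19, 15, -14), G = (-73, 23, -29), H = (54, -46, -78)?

The plane through D, E, F has normal n = DE × DF = (384, 1664, -1376) and equation n·P = 51520.
Checking the remaining points: n·G = 50144, n·H = 51520.
Since n·G = 50144 ≠ 51520, G is off the plane and the points are not all coplanar.

No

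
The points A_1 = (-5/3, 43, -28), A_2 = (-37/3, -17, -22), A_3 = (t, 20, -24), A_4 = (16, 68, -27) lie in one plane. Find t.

Normal to plane A_1A_2A_4: n = (-210, 350/3, 2380/3); plane equation n·P = -50540/3.
Requiring n·A_3 = -50540/3: (-210)t + (-50120/3) = -50540/3.
So t = 2/3.

2/3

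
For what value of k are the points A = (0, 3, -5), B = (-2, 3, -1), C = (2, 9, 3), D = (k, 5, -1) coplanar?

Normal to plane ABC: n = (-24, 24, -12); plane equation n·P = 132.
Requiring n·D = 132: (-24)k + (132) = 132.
So k = 0.

0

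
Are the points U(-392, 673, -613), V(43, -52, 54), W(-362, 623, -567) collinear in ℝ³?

UV = (435, -725, 667), UW = (30, -50, 46).
UV × UW = (0, 0, 0).
The cross product vanishes, so the three points are collinear.

Yes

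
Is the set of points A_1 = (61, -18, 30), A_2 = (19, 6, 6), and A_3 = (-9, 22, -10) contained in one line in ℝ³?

Yes

A_1A_2 = (-42, 24, -24), A_1A_3 = (-70, 40, -40).
A_1A_2 × A_1A_3 = (0, 0, 0).
The cross product vanishes, so the three points are collinear.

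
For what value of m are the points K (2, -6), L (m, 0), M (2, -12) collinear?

2

The three points are collinear iff det[KL; KM] = 0.
This determinant is linear in m: (-6)m + (12) = 0, so m = 2.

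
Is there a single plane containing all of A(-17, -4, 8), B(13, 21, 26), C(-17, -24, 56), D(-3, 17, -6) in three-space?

With A as base: AB = (30, 25, 18), AC = (0, -20, 48), AD = (14, 21, -14).
AC × AD = (-728, 672, 280).
AB · (AC × AD) = 0.
The scalar triple product vanishes, so the four points are coplanar.

Yes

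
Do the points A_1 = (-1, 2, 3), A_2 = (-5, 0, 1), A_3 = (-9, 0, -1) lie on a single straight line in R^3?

A_1A_2 = (-4, -2, -2), A_1A_3 = (-8, -2, -4).
Comparing components 2 and 3: (-2)(-4) − (-2)(-2) = 4 ≠ 0, so A_1A_2 and A_1A_3 are not parallel and the points are not collinear.

No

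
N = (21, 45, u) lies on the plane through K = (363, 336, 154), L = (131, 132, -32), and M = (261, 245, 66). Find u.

The plane through K, L, M has equation 1026x − 1444y + 304z = -65930.
Substituting N: (304)u + (-43434) = -65930, so u = -74.

-74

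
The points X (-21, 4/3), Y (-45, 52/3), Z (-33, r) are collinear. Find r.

Collinearity: (Z − X) must be parallel to (Y − X) = (-24, 16).
Cross-multiplying the components: (r − 4/3)·(-24) = (-12)·(16).
Solving gives r = 28/3.

28/3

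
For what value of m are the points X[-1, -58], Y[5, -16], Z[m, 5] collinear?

Collinearity: (Z − X) must be parallel to (Y − X) = (6, 42).
Cross-multiplying the components: (m − (-1))·(42) = (63)·(6).
Solving gives m = 8.

8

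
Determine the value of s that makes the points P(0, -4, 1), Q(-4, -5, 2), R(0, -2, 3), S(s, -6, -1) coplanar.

0

Normal to plane PQR: n = (-4, 8, -8); plane equation n·X = -40.
Requiring n·S = -40: (-4)s + (-40) = -40.
So s = 0.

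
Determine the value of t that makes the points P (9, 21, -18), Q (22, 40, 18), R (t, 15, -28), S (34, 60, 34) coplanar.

Coplanarity ⇔ det[PQ; PR; PS] = 0.
Expanding, this is linear in t: (416)t + (-2080) = 0.
So t = 5.

5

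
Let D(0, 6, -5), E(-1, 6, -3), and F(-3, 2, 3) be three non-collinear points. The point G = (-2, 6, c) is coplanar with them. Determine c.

A normal to the plane is n = DE × DF = (8, 2, 4).
G lies in the plane iff n · DG = 0.
This gives (4)c + (4) = 0, so c = -1.

-1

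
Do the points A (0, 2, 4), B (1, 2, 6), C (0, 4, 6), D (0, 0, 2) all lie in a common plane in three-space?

The four points are coplanar iff the 3×3 determinant with rows AB, AC, AD is zero.
Rows: (1, 0, 2), (0, 2, 2), (0, -2, -2).
Expanding along the first row: (1)(0) − (0)(0) + (2)(0) = 0.
Zero determinant ⇒ coplanar.

Yes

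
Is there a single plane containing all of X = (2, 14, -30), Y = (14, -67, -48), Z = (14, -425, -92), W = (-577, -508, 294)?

The four points are coplanar iff the 3×3 determinant with rows XY, XZ, XW is zero.
Rows: (12, -81, -18), (12, -439, -62), (-579, -522, 324).
Expanding along the first row: (12)(-174600) − (-81)(-32010) + (-18)(-260445) = 0.
Zero determinant ⇒ coplanar.

Yes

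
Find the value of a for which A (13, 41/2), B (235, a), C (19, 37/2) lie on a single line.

-107/2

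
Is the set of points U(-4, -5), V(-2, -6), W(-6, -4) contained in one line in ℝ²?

Yes

UV = (2, -1), UW = (-2, 1).
Checking proportionality: UW = -1·UV, so the vectors are parallel and the points are collinear.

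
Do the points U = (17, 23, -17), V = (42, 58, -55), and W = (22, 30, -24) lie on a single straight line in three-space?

No

UV = (25, 35, -38), UW = (5, 7, -7).
UV × UW = (21, -15, 0).
The cross product is nonzero, so the points do not lie on one line.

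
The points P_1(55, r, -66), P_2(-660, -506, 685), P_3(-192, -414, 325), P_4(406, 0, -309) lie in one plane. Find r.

The points are coplanar iff P_1P_2 · (P_1P_3 × P_1P_4) = 0.
Expanding, this is linear in r: (-81432)r + (-1872936) = 0.
So r = -23.

-23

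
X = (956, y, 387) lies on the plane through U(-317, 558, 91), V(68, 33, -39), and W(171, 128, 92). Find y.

A normal to the plane is n = UV × UW = (-56425, -63825, 90650).
X lies in the plane iff n · UX = 0.
This gives (-63825)y + (-9382275) = 0, so y = -147.

-147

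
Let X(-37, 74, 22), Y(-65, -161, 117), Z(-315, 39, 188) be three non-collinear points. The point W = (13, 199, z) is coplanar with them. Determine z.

Coplanarity requires XY · (XZ × XW) = 0.
XY = (-28, -235, 95), XZ = (-278, -35, 166); the triple product is linear in z with coefficient -64350 and constant term -3088800.
Setting it to zero: z = -48.

-48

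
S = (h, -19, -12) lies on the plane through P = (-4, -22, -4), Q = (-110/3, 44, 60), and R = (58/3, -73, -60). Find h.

A normal to the plane is n = PQ × PR = (-432, -336, 126).
S lies in the plane iff n · PS = 0.
This gives (-432)h + (-3744) = 0, so h = -26/3.

-26/3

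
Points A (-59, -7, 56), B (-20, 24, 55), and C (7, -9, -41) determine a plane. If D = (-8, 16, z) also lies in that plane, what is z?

Coplanarity requires AB · (AC × AD) = 0.
AB = (39, 31, -1), AC = (66, -2, -97); the triple product is linear in z with coefficient -2124 and constant term 50976.
Setting it to zero: z = 24.

24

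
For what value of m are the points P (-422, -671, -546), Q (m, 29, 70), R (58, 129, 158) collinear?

-2

Collinearity requires PQ × PR = 0; each component is linear in m.
The y-component gives (-704)m + (-1408) = 0, so m = -2.
The remaining components then also vanish.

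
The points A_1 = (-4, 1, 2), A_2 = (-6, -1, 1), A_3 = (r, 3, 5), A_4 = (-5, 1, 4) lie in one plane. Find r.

The points are coplanar iff A_1A_2 · (A_1A_3 × A_1A_4) = 0.
Expanding, this is linear in r: (4)r + (12) = 0.
So r = -3.

-3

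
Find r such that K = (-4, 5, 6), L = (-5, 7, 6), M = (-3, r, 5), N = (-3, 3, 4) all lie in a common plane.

The points are coplanar iff KL · (KM × KN) = 0.
Expanding, this is linear in r: (2)r + (-6) = 0.
So r = 3.

3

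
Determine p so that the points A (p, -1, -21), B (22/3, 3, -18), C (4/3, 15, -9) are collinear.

28/3

Collinearity requires AB × AC = 0; each component is linear in p.
The y-component gives (9)p + (-84) = 0, so p = 28/3.
The remaining components then also vanish.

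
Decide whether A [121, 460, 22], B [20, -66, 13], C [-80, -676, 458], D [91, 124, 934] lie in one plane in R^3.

The four points are coplanar iff the 3×3 determinant with rows AB, AC, AD is zero.
Rows: (-101, -526, -9), (-201, -1136, 436), (-30, -336, 912).
Expanding along the first row: (-101)(-889536) − (-526)(-170232) + (-9)(33456) = 0.
Zero determinant ⇒ coplanar.

Yes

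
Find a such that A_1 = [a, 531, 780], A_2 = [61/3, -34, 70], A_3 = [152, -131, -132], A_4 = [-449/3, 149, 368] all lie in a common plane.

Coplanarity ⇔ det[A_1A_2; A_1A_3; A_1A_4] = 0.
Expanding, this is linear in a: (-8060)a + (-7407140/3) = 0.
So a = -919/3.

-919/3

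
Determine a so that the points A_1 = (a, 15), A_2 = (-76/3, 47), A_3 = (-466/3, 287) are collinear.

-8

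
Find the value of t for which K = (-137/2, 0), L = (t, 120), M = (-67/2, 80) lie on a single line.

-16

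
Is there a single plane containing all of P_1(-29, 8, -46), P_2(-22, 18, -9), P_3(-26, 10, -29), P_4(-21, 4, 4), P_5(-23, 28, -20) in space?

The plane through P_1, P_2, P_3 has normal n = P_1P_2 × P_1P_3 = (96, -8, -16) and equation n·P = -2112.
Checking the remaining points: n·P_4 = -2112, n·P_5 = -2112.
All equal -2112, so all 5 points lie in one plane.

Yes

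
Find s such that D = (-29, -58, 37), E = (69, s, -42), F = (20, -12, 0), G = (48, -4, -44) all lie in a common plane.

Normal to plane DFG: n = (-1728, 1120, -896); plane equation n·P = -48000.
Requiring n·E = -48000: (1120)s + (-81600) = -48000.
So s = 30.

30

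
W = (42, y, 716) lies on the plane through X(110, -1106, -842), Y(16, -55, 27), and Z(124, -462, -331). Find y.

A normal to the plane is n = XY × XZ = (-22575, 60200, -75250).
W lies in the plane iff n · XW = 0.
This gives (60200)y + (-49123200) = 0, so y = 816.

816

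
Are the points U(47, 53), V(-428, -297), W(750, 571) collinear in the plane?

Yes

UV = (-475, -350), UW = (703, 518).
Checking proportionality: UW = -37/25·UV, so the vectors are parallel and the points are collinear.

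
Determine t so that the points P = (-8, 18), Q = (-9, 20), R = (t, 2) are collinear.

The three points are collinear iff det[PQ; PR] = 0.
This determinant is linear in t: (-2)t + (0) = 0, so t = 0.

0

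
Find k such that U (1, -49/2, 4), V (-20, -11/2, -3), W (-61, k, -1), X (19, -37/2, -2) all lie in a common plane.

5/2

Normal to plane UVX: n = (-72, -252, -468); plane equation n·P = 4230.
Requiring n·W = 4230: (-252)k + (4860) = 4230.
So k = 5/2.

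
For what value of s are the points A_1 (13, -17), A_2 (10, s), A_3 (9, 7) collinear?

The three points are collinear iff det[A_1A_2; A_1A_3] = 0.
This determinant is linear in s: (4)s + (-4) = 0, so s = 1.

1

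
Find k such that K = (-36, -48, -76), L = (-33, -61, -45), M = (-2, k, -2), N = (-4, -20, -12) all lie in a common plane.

Coplanarity ⇔ det[KL; KM; KN] = 0.
Expanding, this is linear in k: (-800)k + (-17600) = 0.
So k = -22.

-22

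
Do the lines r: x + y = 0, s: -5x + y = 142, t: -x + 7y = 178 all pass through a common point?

No

Intersecting r and s: solving the 2×2 system gives (x, y) = (-71/3, 71/3).
Substitute into t: (-1)(-71/3) + (7)(71/3) = 568/3.
But t requires 178 ≠ 568/3, so the three lines have no common point.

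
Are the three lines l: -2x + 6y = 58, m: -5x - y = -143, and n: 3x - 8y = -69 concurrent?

Intersecting l and m: solving the 2×2 system gives (x, y) = (25, 18).
Substitute into n: (3)(25) + (-8)(18) = -69.
This equals -69, so (25, 18) lies on all three lines and they are concurrent.

Yes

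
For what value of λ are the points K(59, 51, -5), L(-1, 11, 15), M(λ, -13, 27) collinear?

Direction KL = (-60, -40, 20). From the y-coordinate of M, the parameter along the line is τ = (-13 − 51)/(-40) = 8/5.
Then λ = 59 + 8/5·(-60) = -37.

-37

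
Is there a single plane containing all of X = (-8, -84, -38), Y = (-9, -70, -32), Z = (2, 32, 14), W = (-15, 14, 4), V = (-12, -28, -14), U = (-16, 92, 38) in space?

Yes

The plane through X, Y, Z has normal n = XY × XZ = (32, 112, -256) and equation n·P = 64.
Checking the remaining points: n·W = 64, n·V = 64, n·U = 64.
All equal 64, so all 6 points lie in one plane.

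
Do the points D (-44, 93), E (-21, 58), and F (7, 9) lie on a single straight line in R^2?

DE = (23, -35), DF = (51, -84).
Twice the signed area of △DEF is (23)(-84) − (-35)(51) = -147.
The area is nonzero, so the three points are not collinear.

No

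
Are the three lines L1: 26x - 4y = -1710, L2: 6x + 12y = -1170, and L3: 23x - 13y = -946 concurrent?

Intersecting L1 and L2: solving the 2×2 system gives (x, y) = (-75, -60).
Substitute into L3: (23)(-75) + (-13)(-60) = -945.
But L3 requires -946 ≠ -945, so the three lines have no common point.

No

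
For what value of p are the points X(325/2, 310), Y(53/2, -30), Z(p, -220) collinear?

Collinearity: (Z − X) must be parallel to (Y − X) = (-136, -340).
Cross-multiplying the components: (p − 325/2)·(-340) = (-530)·(-136).
Solving gives p = -99/2.

-99/2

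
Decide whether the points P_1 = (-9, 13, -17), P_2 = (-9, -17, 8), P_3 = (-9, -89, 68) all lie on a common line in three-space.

P_1P_2 = (0, -30, 25), P_1P_3 = (0, -102, 85).
P_1P_2 × P_1P_3 = (0, 0, 0).
The cross product vanishes, so the three points are collinear.

Yes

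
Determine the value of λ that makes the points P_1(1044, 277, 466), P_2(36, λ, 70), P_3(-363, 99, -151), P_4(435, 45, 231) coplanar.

-73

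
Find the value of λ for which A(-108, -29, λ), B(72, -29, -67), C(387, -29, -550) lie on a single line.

Collinearity requires AB × AC = 0; each component is linear in λ.
The y-component gives (-315)λ + (65835) = 0, so λ = 209.
The remaining components then also vanish.

209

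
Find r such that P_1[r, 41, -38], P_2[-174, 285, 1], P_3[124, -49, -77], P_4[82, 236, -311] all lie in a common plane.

The points are coplanar iff P_1P_2 · (P_1P_3 × P_1P_4) = 0.
Expanding, this is linear in r: (-100386)r + (3111966) = 0.
So r = 31.

31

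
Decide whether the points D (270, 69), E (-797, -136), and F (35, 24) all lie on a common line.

No

DE = (-1067, -205), DF = (-235, -45).
det[DE; DF] = (-1067)(-45) − (-205)(-235) = -160.
The determinant is nonzero, so they are not collinear.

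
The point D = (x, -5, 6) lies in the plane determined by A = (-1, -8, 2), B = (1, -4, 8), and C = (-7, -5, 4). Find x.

-1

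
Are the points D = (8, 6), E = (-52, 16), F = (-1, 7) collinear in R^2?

No

DE = (-60, 10), DF = (-9, 1).
det[DE; DF] = (-60)(1) − (10)(-9) = 30.
The determinant is nonzero, so they are not collinear.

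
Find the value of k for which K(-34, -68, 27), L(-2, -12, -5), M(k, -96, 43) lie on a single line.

-50

Collinearity requires KL × KM = 0; each component is linear in k.
The y-component gives (-32)k + (-1600) = 0, so k = -50.
The remaining components then also vanish.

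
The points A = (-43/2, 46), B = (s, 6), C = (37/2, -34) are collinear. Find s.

Collinearity: (B − A) must be parallel to (C − A) = (40, -80).
Cross-multiplying the components: (s − (-43/2))·(-80) = (-40)·(40).
Solving gives s = -3/2.

-3/2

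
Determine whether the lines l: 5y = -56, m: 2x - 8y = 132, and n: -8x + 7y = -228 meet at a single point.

Intersecting l and m: solving the 2×2 system gives (x, y) = (106/5, -56/5).
Substitute into n: (-8)(106/5) + (7)(-56/5) = -248.
But n requires -228 ≠ -248, so the three lines have no common point.

No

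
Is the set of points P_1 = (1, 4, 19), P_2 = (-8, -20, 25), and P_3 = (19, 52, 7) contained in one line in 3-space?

P_1P_2 = (-9, -24, 6), P_1P_3 = (18, 48, -12).
P_1P_2 × P_1P_3 = (0, 0, 0).
The cross product vanishes, so the three points are collinear.

Yes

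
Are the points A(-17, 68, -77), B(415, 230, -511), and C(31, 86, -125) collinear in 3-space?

No

AB = (432, 162, -434), AC = (48, 18, -48).
AB × AC = (36, -96, 0).
The cross product is nonzero, so the points do not lie on one line.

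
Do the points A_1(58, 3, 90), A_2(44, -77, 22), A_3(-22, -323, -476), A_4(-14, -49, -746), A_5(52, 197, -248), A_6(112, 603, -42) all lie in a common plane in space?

Yes

The plane through A_1, A_2, A_3 has normal n = A_1A_2 × A_1A_3 = (23112, -2484, -1836) and equation n·P = 1167804.
Checking the remaining points: n·A_4 = 1167804, n·A_5 = 1167804, n·A_6 = 1167804.
All equal 1167804, so all 6 points lie in one plane.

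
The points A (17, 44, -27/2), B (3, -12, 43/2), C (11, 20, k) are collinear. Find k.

3/2

Direction AB = (-14, -56, 35). From the x-coordinate of C, the parameter along the line is τ = (11 − 17)/(-14) = 3/7.
Then k = (-27/2) + 3/7·(35) = 3/2.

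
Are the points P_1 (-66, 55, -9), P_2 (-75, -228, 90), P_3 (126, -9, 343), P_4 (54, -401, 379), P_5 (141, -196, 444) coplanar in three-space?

Yes

The plane through P_1, P_2, P_3 has normal n = P_1P_2 × P_1P_3 = (-93280, 22176, 54912) and equation n·P = 6881952.
Checking the remaining points: n·P_4 = 6881952, n·P_5 = 6881952.
All equal 6881952, so all 5 points lie in one plane.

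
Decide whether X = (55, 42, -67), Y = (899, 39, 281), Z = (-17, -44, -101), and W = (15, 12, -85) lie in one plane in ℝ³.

Yes

A normal to the plane through X, Y, Z is n = XY × XZ = (30030, 3640, -72800).
The plane has equation n·P = 6682130. For W: n·W = 6682130.
Equal, so W lies in the plane and all four are coplanar.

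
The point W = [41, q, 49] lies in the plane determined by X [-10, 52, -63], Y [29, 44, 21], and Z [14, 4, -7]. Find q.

20

Coplanarity requires XY · (XZ × XW) = 0.
XY = (39, -8, 84), XZ = (24, -48, 56); the triple product is linear in q with coefficient -168 and constant term 3360.
Setting it to zero: q = 20.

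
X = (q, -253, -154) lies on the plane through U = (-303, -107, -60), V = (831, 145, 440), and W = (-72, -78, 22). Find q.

Coplanarity requires UV · (UW × UX) = 0.
UV = (1134, 252, 500), UW = (231, 29, 82); the triple product is linear in q with coefficient 6164 and constant term 961584.
Setting it to zero: q = -156.

-156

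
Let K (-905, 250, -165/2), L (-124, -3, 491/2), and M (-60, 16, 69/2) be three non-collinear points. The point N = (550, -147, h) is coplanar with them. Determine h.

167/2

Coplanarity requires KL · (KM × KN) = 0.
KL = (781, -253, 328), KM = (845, -234, 117); the triple product is linear in h with coefficient 31031 and constant term -5182177/2.
Setting it to zero: h = 167/2.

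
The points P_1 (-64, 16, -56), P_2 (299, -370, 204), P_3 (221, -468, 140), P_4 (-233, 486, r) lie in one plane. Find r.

-164

Coplanarity ⇔ det[P_1P_2; P_1P_3; P_1P_4] = 0.
Expanding, this is linear in r: (-65682)r + (-10771848) = 0.
So r = -164.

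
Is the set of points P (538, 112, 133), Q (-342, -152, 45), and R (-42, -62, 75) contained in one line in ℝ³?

Yes

PQ = (-880, -264, -88), PR = (-580, -174, -58).
PQ × PR = (0, 0, 0).
The cross product vanishes, so the three points are collinear.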